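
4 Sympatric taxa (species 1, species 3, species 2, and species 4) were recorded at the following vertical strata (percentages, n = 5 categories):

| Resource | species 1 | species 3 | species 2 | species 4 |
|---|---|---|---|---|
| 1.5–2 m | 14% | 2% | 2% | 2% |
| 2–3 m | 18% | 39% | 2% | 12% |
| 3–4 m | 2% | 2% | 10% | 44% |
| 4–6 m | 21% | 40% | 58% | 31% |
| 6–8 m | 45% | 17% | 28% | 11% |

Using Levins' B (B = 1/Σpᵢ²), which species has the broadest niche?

Convert percentages to proportions (divide by 100).
Σp_1ᵢ² = 0.14² + 0.18² + 0.02² + 0.21² + 0.45² = 0.0196 + 0.0324 + 0.0004 + 0.0441 + 0.2025 = 0.2990
B_1 = 1 / 0.2990 = 3.3445
Σp_3ᵢ² = 0.02² + 0.39² + 0.02² + 0.40² + 0.17² = 0.0004 + 0.1521 + 0.0004 + 0.1600 + 0.0289 = 0.3418
B_3 = 1 / 0.3418 = 2.9257
Σp_2ᵢ² = 0.02² + 0.02² + 0.10² + 0.58² + 0.28² = 0.0004 + 0.0004 + 0.0100 + 0.3364 + 0.0784 = 0.4256
B_2 = 1 / 0.4256 = 2.3496
Σp_4ᵢ² = 0.02² + 0.12² + 0.44² + 0.31² + 0.11² = 0.0004 + 0.0144 + 0.1936 + 0.0961 + 0.0121 = 0.3166
B_4 = 1 / 0.3166 = 3.1586
Highest B → broadest niche (most generalist): species 1 (B = 3.34).

species 1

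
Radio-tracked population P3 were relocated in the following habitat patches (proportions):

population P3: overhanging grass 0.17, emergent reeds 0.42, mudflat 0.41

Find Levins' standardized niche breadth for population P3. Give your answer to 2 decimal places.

Σpᵢ² = 0.17² + 0.42² + 0.41² = 0.0289 + 0.1764 + 0.1681 = 0.3734
B = 1 / 0.3734 = 2.6781
Bₛ = (B − 1)/(n − 1) = (2.6781 − 1)/(3 − 1) = 1.6781/2 = 0.8391

0.84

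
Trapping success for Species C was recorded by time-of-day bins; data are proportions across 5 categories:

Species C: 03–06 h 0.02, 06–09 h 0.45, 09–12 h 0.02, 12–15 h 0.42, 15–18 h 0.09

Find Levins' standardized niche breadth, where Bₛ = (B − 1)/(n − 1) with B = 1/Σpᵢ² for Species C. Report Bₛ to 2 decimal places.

0.39

Σpᵢ² = 0.02² + 0.45² + 0.02² + 0.42² + 0.09² = 0.0004 + 0.2025 + 0.0004 + 0.1764 + 0.0081 = 0.3878
B = 1 / 0.3878 = 2.5786
Bₛ = (B − 1)/(n − 1) = (2.5786 − 1)/(5 − 1) = 1.5786/4 = 0.3947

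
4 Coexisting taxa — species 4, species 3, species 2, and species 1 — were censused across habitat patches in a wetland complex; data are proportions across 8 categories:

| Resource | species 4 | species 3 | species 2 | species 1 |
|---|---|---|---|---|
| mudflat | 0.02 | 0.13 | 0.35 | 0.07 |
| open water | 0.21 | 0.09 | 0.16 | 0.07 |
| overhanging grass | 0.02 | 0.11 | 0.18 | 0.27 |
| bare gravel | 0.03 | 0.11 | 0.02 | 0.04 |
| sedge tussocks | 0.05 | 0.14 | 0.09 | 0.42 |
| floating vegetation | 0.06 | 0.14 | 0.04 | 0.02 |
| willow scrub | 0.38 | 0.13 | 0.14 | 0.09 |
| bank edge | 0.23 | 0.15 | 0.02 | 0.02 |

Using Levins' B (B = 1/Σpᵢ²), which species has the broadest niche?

Σp_4ᵢ² = 0.02² + 0.21² + 0.02² + 0.03² + 0.05² + 0.06² + 0.38² + 0.23² = 0.0004 + 0.0441 + 0.0004 + 0.0009 + 0.0025 + 0.0036 + 0.1444 + 0.0529 = 0.2492
B_4 = 1 / 0.2492 = 4.0128
Σp_3ᵢ² = 0.13² + 0.09² + 0.11² + 0.11² + 0.14² + 0.14² + 0.13² + 0.15² = 0.0169 + 0.0081 + 0.0121 + 0.0121 + 0.0196 + 0.0196 + 0.0169 + 0.0225 = 0.1278
B_3 = 1 / 0.1278 = 7.8247
Σp_2ᵢ² = 0.35² + 0.16² + 0.18² + 0.02² + 0.09² + 0.04² + 0.14² + 0.02² = 0.1225 + 0.0256 + 0.0324 + 0.0004 + 0.0081 + 0.0016 + 0.0196 + 0.0004 = 0.2106
B_2 = 1 / 0.2106 = 4.7483
Σp_1ᵢ² = 0.07² + 0.07² + 0.27² + 0.04² + 0.42² + 0.02² + 0.09² + 0.02² = 0.0049 + 0.0049 + 0.0729 + 0.0016 + 0.1764 + 0.0004 + 0.0081 + 0.0004 = 0.2696
B_1 = 1 / 0.2696 = 3.7092
Highest B → broadest niche (most generalist): species 3 (B = 7.82).

species 3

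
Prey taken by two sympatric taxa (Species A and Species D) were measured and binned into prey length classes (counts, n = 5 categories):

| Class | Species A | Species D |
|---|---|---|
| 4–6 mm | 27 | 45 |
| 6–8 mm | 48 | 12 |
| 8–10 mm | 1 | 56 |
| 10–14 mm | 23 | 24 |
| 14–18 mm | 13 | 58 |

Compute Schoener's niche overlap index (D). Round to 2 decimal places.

Proportions for Species A (n=112): 27/112=0.2411, 48/112=0.4286, 1/112=0.0089, 23/112=0.2054, 13/112=0.1161
Proportions for Species D (n=195): 45/195=0.2308, 12/195=0.0615, 56/195=0.2872, 24/195=0.1231, 58/195=0.2974
Σ|p₁ᵢ − p₂ᵢ| = 0.0103 + 0.3671 + 0.2783 + 0.0823 + 0.1813 = 0.9193
D = 1 − ½ × 0.9193 = 1 − 0.45965 = 0.54035

0.54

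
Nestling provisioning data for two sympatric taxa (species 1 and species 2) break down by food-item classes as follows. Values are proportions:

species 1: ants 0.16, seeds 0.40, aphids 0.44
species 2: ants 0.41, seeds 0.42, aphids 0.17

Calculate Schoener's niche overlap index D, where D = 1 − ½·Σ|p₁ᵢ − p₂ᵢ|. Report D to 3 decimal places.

0.730

Σ|p₁ᵢ − p₂ᵢ| = 0.25 + 0.02 + 0.27 = 0.54
D = 1 − ½ × 0.54 = 1 − 0.270 = 0.73000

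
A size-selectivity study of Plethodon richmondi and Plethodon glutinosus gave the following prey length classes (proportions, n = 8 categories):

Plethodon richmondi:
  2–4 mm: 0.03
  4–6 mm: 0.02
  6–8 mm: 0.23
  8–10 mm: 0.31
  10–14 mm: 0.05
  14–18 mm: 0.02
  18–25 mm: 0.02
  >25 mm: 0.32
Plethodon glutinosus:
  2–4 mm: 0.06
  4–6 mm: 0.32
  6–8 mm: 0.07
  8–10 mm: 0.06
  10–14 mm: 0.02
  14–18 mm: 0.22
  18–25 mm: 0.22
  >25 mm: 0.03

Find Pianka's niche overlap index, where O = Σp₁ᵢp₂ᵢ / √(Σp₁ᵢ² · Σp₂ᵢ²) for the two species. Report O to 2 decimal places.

Σ p₁ᵢp₂ᵢ = 0.0018 + 0.0064 + 0.0161 + 0.0186 + 0.0010 + 0.0044 + 0.0044 + 0.0096 = 0.0623
Σp_1ᵢ² = 0.03² + 0.02² + 0.23² + 0.31² + 0.05² + 0.02² + 0.02² + 0.32² = 0.0009 + 0.0004 + 0.0529 + 0.0961 + 0.0025 + 0.0004 + 0.0004 + 0.1024 = 0.2560
Σp_2ᵢ² = 0.06² + 0.32² + 0.07² + 0.06² + 0.02² + 0.22² + 0.22² + 0.03² = 0.0036 + 0.1024 + 0.0049 + 0.0036 + 0.0004 + 0.0484 + 0.0484 + 0.0009 = 0.2126
O = 0.0623 / √(0.2560 × 0.2126) = 0.0623 / 0.23329 = 0.2670

0.27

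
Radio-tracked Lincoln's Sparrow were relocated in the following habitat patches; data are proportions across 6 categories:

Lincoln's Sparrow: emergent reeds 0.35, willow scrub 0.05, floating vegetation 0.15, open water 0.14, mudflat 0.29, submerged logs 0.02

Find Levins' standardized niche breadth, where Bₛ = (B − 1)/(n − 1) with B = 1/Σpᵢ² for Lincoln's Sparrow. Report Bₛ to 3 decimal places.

0.595

Σpᵢ² = 0.35² + 0.05² + 0.15² + 0.14² + 0.29² + 0.02² = 0.1225 + 0.0025 + 0.0225 + 0.0196 + 0.0841 + 0.0004 = 0.2516
B = 1 / 0.2516 = 3.97456
Bₛ = (B − 1)/(n − 1) = (3.97456 − 1)/(6 − 1) = 2.97456/5 = 0.59491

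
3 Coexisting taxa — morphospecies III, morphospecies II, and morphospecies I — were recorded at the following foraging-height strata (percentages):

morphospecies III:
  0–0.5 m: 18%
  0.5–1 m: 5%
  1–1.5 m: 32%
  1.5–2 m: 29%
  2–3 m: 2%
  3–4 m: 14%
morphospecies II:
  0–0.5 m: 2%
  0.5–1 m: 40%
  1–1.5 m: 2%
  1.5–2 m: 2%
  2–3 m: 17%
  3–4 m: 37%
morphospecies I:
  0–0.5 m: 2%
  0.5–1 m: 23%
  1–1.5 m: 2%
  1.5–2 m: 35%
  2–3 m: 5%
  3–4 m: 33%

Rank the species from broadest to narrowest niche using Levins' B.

Convert percentages to proportions (divide by 100).
Σp_IIIᵢ² = 0.18² + 0.05² + 0.32² + 0.29² + 0.02² + 0.14² = 0.0324 + 0.0025 + 0.1024 + 0.0841 + 0.0004 + 0.0196 = 0.2414
B_III = 1 / 0.2414 = 4.1425
Σp_IIᵢ² = 0.02² + 0.40² + 0.02² + 0.02² + 0.17² + 0.37² = 0.0004 + 0.1600 + 0.0004 + 0.0004 + 0.0289 + 0.1369 = 0.3270
B_II = 1 / 0.3270 = 3.0581
Σp_Iᵢ² = 0.02² + 0.23² + 0.02² + 0.35² + 0.05² + 0.33² = 0.0004 + 0.0529 + 0.0004 + 0.1225 + 0.0025 + 0.1089 = 0.2876
B_I = 1 / 0.2876 = 3.4771
Ranking by B (broadest → narrowest): morphospecies III (4.14) > morphospecies I (3.48) > morphospecies II (3.06)

morphospecies III > morphospecies I > morphospecies II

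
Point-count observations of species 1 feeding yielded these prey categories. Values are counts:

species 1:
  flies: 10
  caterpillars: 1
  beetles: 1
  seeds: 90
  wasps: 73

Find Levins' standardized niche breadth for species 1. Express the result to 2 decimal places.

Proportions for species 1 (n=175): 10/175=0.0571, 1/175=0.0057, 1/175=0.0057, 90/175=0.5143, 73/175=0.4171
Σpᵢ² = 0.0571² + 0.0057² + 0.0057² + 0.5143² + 0.4171² = 0.003260 + 0.000032 + 0.000032 + 0.264504 + 0.173972 = 0.441800
B = 1 / 0.441800 = 2.2635
Bₛ = (B − 1)/(n − 1) = (2.2635 − 1)/(5 − 1) = 1.2635/4 = 0.3159

0.32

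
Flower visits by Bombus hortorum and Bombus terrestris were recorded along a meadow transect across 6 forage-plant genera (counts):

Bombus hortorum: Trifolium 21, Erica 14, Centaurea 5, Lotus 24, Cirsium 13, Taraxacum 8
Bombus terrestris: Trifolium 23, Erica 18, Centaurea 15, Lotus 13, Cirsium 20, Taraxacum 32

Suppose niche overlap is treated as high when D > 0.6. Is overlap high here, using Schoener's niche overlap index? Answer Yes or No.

Yes

Proportions for Bombus hortorum (n=85): 21/85=0.2471, 14/85=0.1647, 5/85=0.0588, 24/85=0.2824, 13/85=0.1529, 8/85=0.0941
Proportions for Bombus terrestris (n=121): 23/121=0.1901, 18/121=0.1488, 15/121=0.1240, 13/121=0.1074, 20/121=0.1653, 32/121=0.2645
Σ|p₁ᵢ − p₂ᵢ| = 0.0570 + 0.0159 + 0.0652 + 0.1750 + 0.0124 + 0.1704 = 0.4959
D = 1 − ½ × 0.4959 = 1 − 0.24795 = 0.75205
D = 0.75205 > 0.6 → Yes.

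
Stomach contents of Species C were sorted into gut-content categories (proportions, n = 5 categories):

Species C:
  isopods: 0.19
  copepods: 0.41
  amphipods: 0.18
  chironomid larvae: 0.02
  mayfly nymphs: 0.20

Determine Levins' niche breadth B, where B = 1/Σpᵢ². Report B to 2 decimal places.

3.61

Σpᵢ² = 0.19² + 0.41² + 0.18² + 0.02² + 0.20² = 0.0361 + 0.1681 + 0.0324 + 0.0004 + 0.0400 = 0.2770
B = 1 / 0.2770 = 3.6101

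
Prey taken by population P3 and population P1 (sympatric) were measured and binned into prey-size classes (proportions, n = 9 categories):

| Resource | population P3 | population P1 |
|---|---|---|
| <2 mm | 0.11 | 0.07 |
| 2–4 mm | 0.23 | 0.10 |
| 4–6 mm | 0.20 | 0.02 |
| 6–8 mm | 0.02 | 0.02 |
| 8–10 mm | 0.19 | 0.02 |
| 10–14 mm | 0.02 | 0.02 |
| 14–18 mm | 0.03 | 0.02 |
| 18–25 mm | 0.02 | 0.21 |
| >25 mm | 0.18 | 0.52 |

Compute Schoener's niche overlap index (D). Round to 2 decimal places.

Σ|p₁ᵢ − p₂ᵢ| = 0.04 + 0.13 + 0.18 + 0.00 + 0.17 + 0.00 + 0.01 + 0.19 + 0.34 = 1.06
D = 1 − ½ × 1.06 = 1 − 0.530 = 0.4700

0.47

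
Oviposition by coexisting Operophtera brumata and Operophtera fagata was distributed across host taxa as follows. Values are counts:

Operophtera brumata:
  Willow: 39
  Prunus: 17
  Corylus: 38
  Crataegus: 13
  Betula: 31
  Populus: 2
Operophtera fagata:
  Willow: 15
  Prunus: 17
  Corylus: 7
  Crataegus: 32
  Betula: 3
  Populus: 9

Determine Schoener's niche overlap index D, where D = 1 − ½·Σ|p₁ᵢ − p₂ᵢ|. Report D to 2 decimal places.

Proportions for Operophtera brumata (n=140): 39/140=0.2786, 17/140=0.1214, 38/140=0.2714, 13/140=0.0929, 31/140=0.2214, 2/140=0.0143
Proportions for Operophtera fagata (n=83): 15/83=0.1807, 17/83=0.2048, 7/83=0.0843, 32/83=0.3855, 3/83=0.0361, 9/83=0.1084
Σ|p₁ᵢ − p₂ᵢ| = 0.0979 + 0.0834 + 0.1871 + 0.2926 + 0.1853 + 0.0941 = 0.9404
D = 1 − ½ × 0.9404 = 1 − 0.47020 = 0.52980

0.53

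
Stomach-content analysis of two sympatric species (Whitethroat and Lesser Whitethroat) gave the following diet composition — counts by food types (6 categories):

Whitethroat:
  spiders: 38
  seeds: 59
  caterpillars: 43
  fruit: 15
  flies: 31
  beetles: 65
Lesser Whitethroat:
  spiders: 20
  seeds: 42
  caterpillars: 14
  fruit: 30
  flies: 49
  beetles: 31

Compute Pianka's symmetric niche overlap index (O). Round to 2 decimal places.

Proportions for Whitethroat (n=251): 38/251=0.1514, 59/251=0.2351, 43/251=0.1713, 15/251=0.0598, 31/251=0.1235, 65/251=0.2590
Proportions for Lesser Whitethroat (n=186): 20/186=0.1075, 42/186=0.2258, 14/186=0.0753, 30/186=0.1613, 49/186=0.2634, 31/186=0.1667
Σ p₁ᵢp₂ᵢ = 0.016276 + 0.053086 + 0.012899 + 0.009646 + 0.032530 + 0.043175 = 0.167612
Σp_1ᵢ² = 0.1514² + 0.2351² + 0.1713² + 0.0598² + 0.1235² + 0.2590² = 0.022922 + 0.055272 + 0.029344 + 0.003576 + 0.015252 + 0.067081 = 0.193447
Σp_2ᵢ² = 0.1075² + 0.2258² + 0.0753² + 0.1613² + 0.2634² + 0.1667² = 0.011556 + 0.050986 + 0.005670 + 0.026018 + 0.069380 + 0.027789 = 0.191399
O = 0.167612 / √(0.193447 × 0.191399) = 0.167612 / 0.1924203 = 0.8711

0.87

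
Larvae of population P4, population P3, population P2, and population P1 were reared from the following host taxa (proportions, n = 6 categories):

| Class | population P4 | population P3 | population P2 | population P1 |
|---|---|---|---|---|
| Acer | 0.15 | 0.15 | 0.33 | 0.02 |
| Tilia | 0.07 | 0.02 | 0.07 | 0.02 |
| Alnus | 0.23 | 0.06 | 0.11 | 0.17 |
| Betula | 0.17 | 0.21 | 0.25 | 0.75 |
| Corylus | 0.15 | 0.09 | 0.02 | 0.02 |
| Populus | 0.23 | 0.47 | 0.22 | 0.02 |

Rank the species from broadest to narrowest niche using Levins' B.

population P4 > population P2 > population P3 > population P1

Σp_P4ᵢ² = 0.15² + 0.07² + 0.23² + 0.17² + 0.15² + 0.23² = 0.0225 + 0.0049 + 0.0529 + 0.0289 + 0.0225 + 0.0529 = 0.1846
B_P4 = 1 / 0.1846 = 5.4171
Σp_P3ᵢ² = 0.15² + 0.02² + 0.06² + 0.21² + 0.09² + 0.47² = 0.0225 + 0.0004 + 0.0036 + 0.0441 + 0.0081 + 0.2209 = 0.2996
B_P3 = 1 / 0.2996 = 3.3378
Σp_P2ᵢ² = 0.33² + 0.07² + 0.11² + 0.25² + 0.02² + 0.22² = 0.1089 + 0.0049 + 0.0121 + 0.0625 + 0.0004 + 0.0484 = 0.2372
B_P2 = 1 / 0.2372 = 4.2159
Σp_P1ᵢ² = 0.02² + 0.02² + 0.17² + 0.75² + 0.02² + 0.02² = 0.0004 + 0.0004 + 0.0289 + 0.5625 + 0.0004 + 0.0004 = 0.5930
B_P1 = 1 / 0.5930 = 1.6863
Ranking by B (broadest → narrowest): population P4 (5.42) > population P2 (4.22) > population P3 (3.34) > population P1 (1.69)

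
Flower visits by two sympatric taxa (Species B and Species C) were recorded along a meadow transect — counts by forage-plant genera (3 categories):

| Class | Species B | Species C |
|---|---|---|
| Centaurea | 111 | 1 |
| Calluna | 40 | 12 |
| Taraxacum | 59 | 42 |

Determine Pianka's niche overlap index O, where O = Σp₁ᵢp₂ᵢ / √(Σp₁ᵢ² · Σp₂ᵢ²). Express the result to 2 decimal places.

0.53

Proportions for Species B (n=210): 111/210=0.5286, 40/210=0.1905, 59/210=0.2810
Proportions for Species C (n=55): 1/55=0.0182, 12/55=0.2182, 42/55=0.7636
Σ p₁ᵢp₂ᵢ = 0.009621 + 0.041567 + 0.214572 = 0.265760
Σp_1ᵢ² = 0.5286² + 0.1905² + 0.2810² = 0.279418 + 0.036290 + 0.078961 = 0.394669
Σp_2ᵢ² = 0.0182² + 0.2182² + 0.7636² = 0.000331 + 0.047611 + 0.583085 = 0.631027
O = 0.265760 / √(0.394669 × 0.631027) = 0.265760 / 0.4990459 = 0.5325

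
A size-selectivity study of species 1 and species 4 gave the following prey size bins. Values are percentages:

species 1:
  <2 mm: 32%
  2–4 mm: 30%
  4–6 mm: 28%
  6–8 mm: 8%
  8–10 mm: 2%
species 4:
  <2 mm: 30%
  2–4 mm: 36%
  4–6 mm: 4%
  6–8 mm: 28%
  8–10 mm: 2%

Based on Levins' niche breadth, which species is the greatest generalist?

species 1

Convert percentages to proportions (divide by 100).
Σp_1ᵢ² = 0.32² + 0.30² + 0.28² + 0.08² + 0.02² = 0.1024 + 0.0900 + 0.0784 + 0.0064 + 0.0004 = 0.2776
B_1 = 1 / 0.2776 = 3.6023
Σp_4ᵢ² = 0.30² + 0.36² + 0.04² + 0.28² + 0.02² = 0.0900 + 0.1296 + 0.0016 + 0.0784 + 0.0004 = 0.3000
B_4 = 1 / 0.3000 = 3.3333
Highest B → broadest niche (most generalist): species 1 (B = 3.60).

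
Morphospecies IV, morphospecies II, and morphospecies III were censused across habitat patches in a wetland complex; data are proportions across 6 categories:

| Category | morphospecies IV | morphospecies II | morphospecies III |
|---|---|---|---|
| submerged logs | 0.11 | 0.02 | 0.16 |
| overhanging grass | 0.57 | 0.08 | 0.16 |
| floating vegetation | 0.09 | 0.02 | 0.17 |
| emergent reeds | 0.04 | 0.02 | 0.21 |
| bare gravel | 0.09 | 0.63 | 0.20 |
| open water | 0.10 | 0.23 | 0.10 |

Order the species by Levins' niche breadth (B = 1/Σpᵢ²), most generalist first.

morphospecies III > morphospecies IV > morphospecies II

Σp_IVᵢ² = 0.11² + 0.57² + 0.09² + 0.04² + 0.09² + 0.10² = 0.0121 + 0.3249 + 0.0081 + 0.0016 + 0.0081 + 0.0100 = 0.3648
B_IV = 1 / 0.3648 = 2.7412
Σp_IIᵢ² = 0.02² + 0.08² + 0.02² + 0.02² + 0.63² + 0.23² = 0.0004 + 0.0064 + 0.0004 + 0.0004 + 0.3969 + 0.0529 = 0.4574
B_II = 1 / 0.4574 = 2.1863
Σp_IIIᵢ² = 0.16² + 0.16² + 0.17² + 0.21² + 0.20² + 0.10² = 0.0256 + 0.0256 + 0.0289 + 0.0441 + 0.0400 + 0.0100 = 0.1742
B_III = 1 / 0.1742 = 5.7405
Ranking by B (broadest → narrowest): morphospecies III (5.74) > morphospecies IV (2.74) > morphospecies II (2.19)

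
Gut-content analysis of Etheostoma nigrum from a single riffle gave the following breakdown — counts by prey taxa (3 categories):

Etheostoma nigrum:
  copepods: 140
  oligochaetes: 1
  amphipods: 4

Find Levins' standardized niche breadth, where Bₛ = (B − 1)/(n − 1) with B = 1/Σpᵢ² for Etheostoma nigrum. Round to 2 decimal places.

0.04

Proportions for Etheostoma nigrum (n=145): 140/145=0.9655, 1/145=0.0069, 4/145=0.0276
Σpᵢ² = 0.9655² + 0.0069² + 0.0276² = 0.932190 + 0.000048 + 0.000762 = 0.933000
B = 1 / 0.933000 = 1.0718
Bₛ = (B − 1)/(n − 1) = (1.0718 − 1)/(3 − 1) = 0.0718/2 = 0.0359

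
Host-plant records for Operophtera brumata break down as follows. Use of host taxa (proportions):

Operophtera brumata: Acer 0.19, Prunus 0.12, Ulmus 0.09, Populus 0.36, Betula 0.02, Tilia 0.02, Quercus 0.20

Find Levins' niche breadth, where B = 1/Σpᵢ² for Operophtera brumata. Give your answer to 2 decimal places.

Σpᵢ² = 0.19² + 0.12² + 0.09² + 0.36² + 0.02² + 0.02² + 0.20² = 0.0361 + 0.0144 + 0.0081 + 0.1296 + 0.0004 + 0.0004 + 0.0400 = 0.2290
B = 1 / 0.2290 = 4.3668

4.37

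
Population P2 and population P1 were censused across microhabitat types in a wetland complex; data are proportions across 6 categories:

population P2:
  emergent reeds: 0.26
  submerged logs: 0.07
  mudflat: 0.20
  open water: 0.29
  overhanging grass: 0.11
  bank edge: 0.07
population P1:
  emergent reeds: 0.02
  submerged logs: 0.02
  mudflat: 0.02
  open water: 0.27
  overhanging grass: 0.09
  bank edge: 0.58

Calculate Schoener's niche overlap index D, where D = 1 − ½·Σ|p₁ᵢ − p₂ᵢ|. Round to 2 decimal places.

0.49

Σ|p₁ᵢ − p₂ᵢ| = 0.24 + 0.05 + 0.18 + 0.02 + 0.02 + 0.51 = 1.02
D = 1 − ½ × 1.02 = 1 − 0.510 = 0.4900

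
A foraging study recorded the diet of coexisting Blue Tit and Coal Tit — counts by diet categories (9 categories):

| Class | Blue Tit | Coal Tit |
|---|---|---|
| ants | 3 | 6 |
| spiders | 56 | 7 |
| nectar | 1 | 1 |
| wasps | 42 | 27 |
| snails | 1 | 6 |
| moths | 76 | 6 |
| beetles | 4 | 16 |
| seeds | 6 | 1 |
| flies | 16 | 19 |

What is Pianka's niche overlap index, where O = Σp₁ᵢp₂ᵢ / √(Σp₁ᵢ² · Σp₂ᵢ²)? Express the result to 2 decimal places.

Proportions for Blue Tit (n=205): 3/205=0.0146, 56/205=0.2732, 1/205=0.0049, 42/205=0.2049, 1/205=0.0049, 76/205=0.3707, 4/205=0.0195, 6/205=0.0293, 16/205=0.0780
Proportions for Coal Tit (n=89): 6/89=0.0674, 7/89=0.0787, 1/89=0.0112, 27/89=0.3034, 6/89=0.0674, 6/89=0.0674, 16/89=0.1798, 1/89=0.0112, 19/89=0.2135
Σ p₁ᵢp₂ᵢ = 0.000984 + 0.021501 + 0.000055 + 0.062167 + 0.000330 + 0.024985 + 0.003506 + 0.000328 + 0.016653 = 0.130509
Σp_1ᵢ² = 0.0146² + 0.2732² + 0.0049² + 0.2049² + 0.0049² + 0.3707² + 0.0195² + 0.0293² + 0.0780² = 0.000213 + 0.074638 + 0.000024 + 0.041984 + 0.000024 + 0.137418 + 0.000380 + 0.000858 + 0.006084 = 0.261623
Σp_2ᵢ² = 0.0674² + 0.0787² + 0.0112² + 0.3034² + 0.0674² + 0.0674² + 0.1798² + 0.0112² + 0.2135² = 0.004543 + 0.006194 + 0.000125 + 0.092052 + 0.004543 + 0.004543 + 0.032328 + 0.000125 + 0.045582 = 0.190035
O = 0.130509 / √(0.261623 × 0.190035) = 0.130509 / 0.2229743 = 0.5853

0.59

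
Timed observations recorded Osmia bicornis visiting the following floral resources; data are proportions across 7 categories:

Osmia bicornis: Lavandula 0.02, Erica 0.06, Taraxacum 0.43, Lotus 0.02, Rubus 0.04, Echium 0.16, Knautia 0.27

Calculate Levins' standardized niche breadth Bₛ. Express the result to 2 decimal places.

0.41

Σpᵢ² = 0.02² + 0.06² + 0.43² + 0.02² + 0.04² + 0.16² + 0.27² = 0.0004 + 0.0036 + 0.1849 + 0.0004 + 0.0016 + 0.0256 + 0.0729 = 0.2894
B = 1 / 0.2894 = 3.4554
Bₛ = (B − 1)/(n − 1) = (3.4554 − 1)/(7 − 1) = 2.4554/6 = 0.4092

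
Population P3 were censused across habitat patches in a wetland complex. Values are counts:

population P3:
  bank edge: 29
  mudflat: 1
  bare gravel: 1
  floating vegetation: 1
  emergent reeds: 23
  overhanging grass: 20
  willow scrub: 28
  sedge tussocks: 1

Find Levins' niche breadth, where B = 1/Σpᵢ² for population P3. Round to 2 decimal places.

Proportions for population P3 (n=104): 29/104=0.2788, 1/104=0.0096, 1/104=0.0096, 1/104=0.0096, 23/104=0.2212, 20/104=0.1923, 28/104=0.2692, 1/104=0.0096
Σpᵢ² = 0.2788² + 0.0096² + 0.0096² + 0.0096² + 0.2212² + 0.1923² + 0.2692² + 0.0096² = 0.077729 + 0.000092 + 0.000092 + 0.000092 + 0.048929 + 0.036979 + 0.072469 + 0.000092 = 0.236474
B = 1 / 0.236474 = 4.2288

4.23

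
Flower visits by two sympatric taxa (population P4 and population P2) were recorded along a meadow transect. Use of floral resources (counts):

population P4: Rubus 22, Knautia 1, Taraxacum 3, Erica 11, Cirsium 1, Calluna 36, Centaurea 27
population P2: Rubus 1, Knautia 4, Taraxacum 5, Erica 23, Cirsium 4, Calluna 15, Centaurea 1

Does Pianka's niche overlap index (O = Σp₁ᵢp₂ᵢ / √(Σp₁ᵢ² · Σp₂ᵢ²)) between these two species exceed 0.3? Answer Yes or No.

Yes

Proportions for population P4 (n=101): 22/101=0.2178, 1/101=0.0099, 3/101=0.0297, 11/101=0.1089, 1/101=0.0099, 36/101=0.3564, 27/101=0.2673
Proportions for population P2 (n=53): 1/53=0.0189, 4/53=0.0755, 5/53=0.0943, 23/53=0.4340, 4/53=0.0755, 15/53=0.2830, 1/53=0.0189
Σ p₁ᵢp₂ᵢ = 0.004116 + 0.000747 + 0.002801 + 0.047263 + 0.000747 + 0.100861 + 0.005052 = 0.161587
Σp_1ᵢ² = 0.2178² + 0.0099² + 0.0297² + 0.1089² + 0.0099² + 0.3564² + 0.2673² = 0.047437 + 0.000098 + 0.000882 + 0.011859 + 0.000098 + 0.127021 + 0.071449 = 0.258844
Σp_2ᵢ² = 0.0189² + 0.0755² + 0.0943² + 0.4340² + 0.0755² + 0.2830² + 0.0189² = 0.000357 + 0.005700 + 0.008892 + 0.188356 + 0.005700 + 0.080089 + 0.000357 = 0.289451
O = 0.161587 / √(0.258844 × 0.289451) = 0.161587 / 0.2737200 = 0.5903
O = 0.5903 > 0.3 → Yes.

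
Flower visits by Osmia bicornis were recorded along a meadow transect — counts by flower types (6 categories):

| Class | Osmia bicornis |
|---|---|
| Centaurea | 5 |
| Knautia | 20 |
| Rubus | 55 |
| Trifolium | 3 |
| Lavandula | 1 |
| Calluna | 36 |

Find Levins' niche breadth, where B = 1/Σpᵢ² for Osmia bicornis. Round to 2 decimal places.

Proportions for Osmia bicornis (n=120): 5/120=0.0417, 20/120=0.1667, 55/120=0.4583, 3/120=0.0250, 1/120=0.0083, 36/120=0.3000
Σpᵢ² = 0.0417² + 0.1667² + 0.4583² + 0.0250² + 0.0083² + 0.3000² = 0.001739 + 0.027789 + 0.210039 + 0.000625 + 0.000069 + 0.090000 = 0.330261
B = 1 / 0.330261 = 3.0279

3.03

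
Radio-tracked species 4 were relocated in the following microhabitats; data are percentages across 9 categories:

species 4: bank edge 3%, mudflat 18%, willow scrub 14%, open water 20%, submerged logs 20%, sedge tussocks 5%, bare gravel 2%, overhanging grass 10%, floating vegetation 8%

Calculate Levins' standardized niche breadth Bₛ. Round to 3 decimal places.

Convert percentages to proportions (divide by 100).
Σpᵢ² = 0.03² + 0.18² + 0.14² + 0.20² + 0.20² + 0.05² + 0.02² + 0.10² + 0.08² = 0.0009 + 0.0324 + 0.0196 + 0.0400 + 0.0400 + 0.0025 + 0.0004 + 0.0100 + 0.0064 = 0.1522
B = 1 / 0.1522 = 6.57030
Bₛ = (B − 1)/(n − 1) = (6.57030 − 1)/(9 − 1) = 5.57030/8 = 0.69629

0.696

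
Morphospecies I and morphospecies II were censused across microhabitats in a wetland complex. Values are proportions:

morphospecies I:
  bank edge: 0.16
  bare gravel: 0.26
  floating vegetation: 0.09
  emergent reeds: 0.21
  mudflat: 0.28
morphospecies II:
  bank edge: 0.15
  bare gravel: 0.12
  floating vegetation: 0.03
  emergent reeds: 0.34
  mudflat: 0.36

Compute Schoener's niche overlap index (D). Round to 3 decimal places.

Σ|p₁ᵢ − p₂ᵢ| = 0.01 + 0.14 + 0.06 + 0.13 + 0.08 = 0.42
D = 1 − ½ × 0.42 = 1 − 0.210 = 0.79000

0.790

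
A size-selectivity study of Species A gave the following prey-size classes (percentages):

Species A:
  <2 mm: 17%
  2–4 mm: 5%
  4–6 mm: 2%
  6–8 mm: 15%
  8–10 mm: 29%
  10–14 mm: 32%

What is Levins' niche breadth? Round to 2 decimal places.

Convert percentages to proportions (divide by 100).
Σpᵢ² = 0.17² + 0.05² + 0.02² + 0.15² + 0.29² + 0.32² = 0.0289 + 0.0025 + 0.0004 + 0.0225 + 0.0841 + 0.1024 = 0.2408
B = 1 / 0.2408 = 4.1528

4.15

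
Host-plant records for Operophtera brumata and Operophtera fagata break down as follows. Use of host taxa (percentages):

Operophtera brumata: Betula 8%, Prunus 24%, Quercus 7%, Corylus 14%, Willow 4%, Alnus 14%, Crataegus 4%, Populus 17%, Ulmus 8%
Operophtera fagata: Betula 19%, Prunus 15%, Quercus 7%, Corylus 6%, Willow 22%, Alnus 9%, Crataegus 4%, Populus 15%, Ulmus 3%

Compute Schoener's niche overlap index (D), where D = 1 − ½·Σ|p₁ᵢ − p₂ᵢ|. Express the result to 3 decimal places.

Convert percentages to proportions (divide by 100).
Σ|p₁ᵢ − p₂ᵢ| = 0.11 + 0.09 + 0.00 + 0.08 + 0.18 + 0.05 + 0.00 + 0.02 + 0.05 = 0.58
D = 1 − ½ × 0.58 = 1 − 0.290 = 0.71000

0.710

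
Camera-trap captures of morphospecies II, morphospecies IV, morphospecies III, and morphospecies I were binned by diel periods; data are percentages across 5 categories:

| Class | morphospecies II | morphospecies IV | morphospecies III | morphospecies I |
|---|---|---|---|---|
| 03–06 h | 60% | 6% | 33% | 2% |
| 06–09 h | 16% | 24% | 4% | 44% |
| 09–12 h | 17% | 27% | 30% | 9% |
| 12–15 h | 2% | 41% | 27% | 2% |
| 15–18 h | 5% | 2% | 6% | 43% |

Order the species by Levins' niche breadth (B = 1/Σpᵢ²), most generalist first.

morphospecies III > morphospecies IV > morphospecies I > morphospecies II

Convert percentages to proportions (divide by 100).
Σp_IIᵢ² = 0.60² + 0.16² + 0.17² + 0.02² + 0.05² = 0.3600 + 0.0256 + 0.0289 + 0.0004 + 0.0025 = 0.4174
B_II = 1 / 0.4174 = 2.3958
Σp_IVᵢ² = 0.06² + 0.24² + 0.27² + 0.41² + 0.02² = 0.0036 + 0.0576 + 0.0729 + 0.1681 + 0.0004 = 0.3026
B_IV = 1 / 0.3026 = 3.3047
Σp_IIIᵢ² = 0.33² + 0.04² + 0.30² + 0.27² + 0.06² = 0.1089 + 0.0016 + 0.0900 + 0.0729 + 0.0036 = 0.2770
B_III = 1 / 0.2770 = 3.6101
Σp_Iᵢ² = 0.02² + 0.44² + 0.09² + 0.02² + 0.43² = 0.0004 + 0.1936 + 0.0081 + 0.0004 + 0.1849 = 0.3874
B_I = 1 / 0.3874 = 2.5813
Ranking by B (broadest → narrowest): morphospecies III (3.61) > morphospecies IV (3.30) > morphospecies I (2.58) > morphospecies II (2.40)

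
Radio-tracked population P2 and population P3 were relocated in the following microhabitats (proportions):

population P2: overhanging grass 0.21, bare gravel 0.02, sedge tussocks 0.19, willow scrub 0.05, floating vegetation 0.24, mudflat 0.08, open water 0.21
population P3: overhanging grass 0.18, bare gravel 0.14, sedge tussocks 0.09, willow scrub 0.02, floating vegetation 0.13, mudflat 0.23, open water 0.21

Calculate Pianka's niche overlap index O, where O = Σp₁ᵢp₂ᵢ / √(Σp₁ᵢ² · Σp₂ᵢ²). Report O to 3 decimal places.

Σ p₁ᵢp₂ᵢ = 0.0378 + 0.0028 + 0.0171 + 0.0010 + 0.0312 + 0.0184 + 0.0441 = 0.1524
Σp_1ᵢ² = 0.21² + 0.02² + 0.19² + 0.05² + 0.24² + 0.08² + 0.21² = 0.0441 + 0.0004 + 0.0361 + 0.0025 + 0.0576 + 0.0064 + 0.0441 = 0.1912
Σp_2ᵢ² = 0.18² + 0.14² + 0.09² + 0.02² + 0.13² + 0.23² + 0.21² = 0.0324 + 0.0196 + 0.0081 + 0.0004 + 0.0169 + 0.0529 + 0.0441 = 0.1744
O = 0.1524 / √(0.1912 × 0.1744) = 0.1524 / 0.182607 = 0.83458

0.835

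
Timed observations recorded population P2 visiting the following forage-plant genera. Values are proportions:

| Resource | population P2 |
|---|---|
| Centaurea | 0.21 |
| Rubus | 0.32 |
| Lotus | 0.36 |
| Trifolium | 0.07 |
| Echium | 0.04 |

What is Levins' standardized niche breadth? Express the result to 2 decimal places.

0.63

Σpᵢ² = 0.21² + 0.32² + 0.36² + 0.07² + 0.04² = 0.0441 + 0.1024 + 0.1296 + 0.0049 + 0.0016 = 0.2826
B = 1 / 0.2826 = 3.5386
Bₛ = (B − 1)/(n − 1) = (3.5386 − 1)/(5 − 1) = 2.5386/4 = 0.6347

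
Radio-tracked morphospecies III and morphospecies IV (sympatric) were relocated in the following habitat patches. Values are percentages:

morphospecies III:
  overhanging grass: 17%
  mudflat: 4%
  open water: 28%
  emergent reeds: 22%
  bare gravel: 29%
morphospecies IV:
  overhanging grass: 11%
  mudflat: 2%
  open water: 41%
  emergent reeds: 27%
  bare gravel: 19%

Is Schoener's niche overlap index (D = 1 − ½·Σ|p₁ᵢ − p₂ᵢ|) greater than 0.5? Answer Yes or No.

Yes

Convert percentages to proportions (divide by 100).
Σ|p₁ᵢ − p₂ᵢ| = 0.06 + 0.02 + 0.13 + 0.05 + 0.10 = 0.36
D = 1 − ½ × 0.36 = 1 − 0.180 = 0.8200
D = 0.8200 > 0.5 → Yes.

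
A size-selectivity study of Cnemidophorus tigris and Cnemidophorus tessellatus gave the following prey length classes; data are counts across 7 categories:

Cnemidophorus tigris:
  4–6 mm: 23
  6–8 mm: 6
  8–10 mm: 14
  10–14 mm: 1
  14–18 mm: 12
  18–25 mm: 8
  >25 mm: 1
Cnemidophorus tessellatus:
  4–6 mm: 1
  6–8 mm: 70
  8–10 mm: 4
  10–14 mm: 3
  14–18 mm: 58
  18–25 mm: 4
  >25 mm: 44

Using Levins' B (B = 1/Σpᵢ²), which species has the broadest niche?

Proportions for Cnemidophorus tigris (n=65): 23/65=0.3538, 6/65=0.0923, 14/65=0.2154, 1/65=0.0154, 12/65=0.1846, 8/65=0.1231, 1/65=0.0154
Proportions for Cnemidophorus tessellatus (n=184): 1/184=0.0054, 70/184=0.3804, 4/184=0.0217, 3/184=0.0163, 58/184=0.3152, 4/184=0.0217, 44/184=0.2391
Σp_tigrᵢ² = 0.3538² + 0.0923² + 0.2154² + 0.0154² + 0.1846² + 0.1231² + 0.0154² = 0.125174 + 0.008519 + 0.046397 + 0.000237 + 0.034077 + 0.015154 + 0.000237 = 0.229795
B_tigr = 1 / 0.229795 = 4.3517
Σp_tessᵢ² = 0.0054² + 0.3804² + 0.0217² + 0.0163² + 0.3152² + 0.0217² + 0.2391² = 0.000029 + 0.144704 + 0.000471 + 0.000266 + 0.099351 + 0.000471 + 0.057169 = 0.302461
B_tess = 1 / 0.302461 = 3.3062
Highest B → broadest niche (most generalist): Cnemidophorus tigris (B = 4.35).

Cnemidophorus tigris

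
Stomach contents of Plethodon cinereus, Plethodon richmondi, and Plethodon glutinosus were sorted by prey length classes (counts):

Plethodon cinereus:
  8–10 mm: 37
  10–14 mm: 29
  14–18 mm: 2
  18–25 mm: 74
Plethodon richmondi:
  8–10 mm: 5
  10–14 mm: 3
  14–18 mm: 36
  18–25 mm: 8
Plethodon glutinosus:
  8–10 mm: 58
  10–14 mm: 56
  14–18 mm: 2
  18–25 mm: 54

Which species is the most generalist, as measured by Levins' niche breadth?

Proportions for Plethodon cinereus (n=142): 37/142=0.2606, 29/142=0.2042, 2/142=0.0141, 74/142=0.5211
Proportions for Plethodon richmondi (n=52): 5/52=0.0962, 3/52=0.0577, 36/52=0.6923, 8/52=0.1538
Proportions for Plethodon glutinosus (n=170): 58/170=0.3412, 56/170=0.3294, 2/170=0.0118, 54/170=0.3176
Σp_cineᵢ² = 0.2606² + 0.2042² + 0.0141² + 0.5211² = 0.067912 + 0.041698 + 0.000199 + 0.271545 = 0.381354
B_cine = 1 / 0.381354 = 2.6222
Σp_richᵢ² = 0.0962² + 0.0577² + 0.6923² + 0.1538² = 0.009254 + 0.003329 + 0.479279 + 0.023654 = 0.515516
B_rich = 1 / 0.515516 = 1.9398
Σp_glutᵢ² = 0.3412² + 0.3294² + 0.0118² + 0.3176² = 0.116417 + 0.108504 + 0.000139 + 0.100870 = 0.325930
B_glut = 1 / 0.325930 = 3.0681
Highest B → broadest niche (most generalist): Plethodon glutinosus (B = 3.07).

Plethodon glutinosus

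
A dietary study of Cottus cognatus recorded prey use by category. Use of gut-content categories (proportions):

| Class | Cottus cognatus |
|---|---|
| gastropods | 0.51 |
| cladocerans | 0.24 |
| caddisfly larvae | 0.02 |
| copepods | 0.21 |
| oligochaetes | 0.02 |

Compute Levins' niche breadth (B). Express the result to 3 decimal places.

2.758

Σpᵢ² = 0.51² + 0.24² + 0.02² + 0.21² + 0.02² = 0.2601 + 0.0576 + 0.0004 + 0.0441 + 0.0004 = 0.3626
B = 1 / 0.3626 = 2.75786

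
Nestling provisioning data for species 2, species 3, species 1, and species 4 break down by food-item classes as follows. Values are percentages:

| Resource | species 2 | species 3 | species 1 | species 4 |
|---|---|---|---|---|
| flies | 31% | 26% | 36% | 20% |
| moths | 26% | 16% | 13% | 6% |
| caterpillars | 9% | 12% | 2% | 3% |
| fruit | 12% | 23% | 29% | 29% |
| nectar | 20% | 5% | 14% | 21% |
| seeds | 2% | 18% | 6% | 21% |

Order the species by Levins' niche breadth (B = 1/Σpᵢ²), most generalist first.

species 3 > species 4 > species 2 > species 1

Convert percentages to proportions (divide by 100).
Σp_2ᵢ² = 0.31² + 0.26² + 0.09² + 0.12² + 0.20² + 0.02² = 0.0961 + 0.0676 + 0.0081 + 0.0144 + 0.0400 + 0.0004 = 0.2266
B_2 = 1 / 0.2266 = 4.4131
Σp_3ᵢ² = 0.26² + 0.16² + 0.12² + 0.23² + 0.05² + 0.18² = 0.0676 + 0.0256 + 0.0144 + 0.0529 + 0.0025 + 0.0324 = 0.1954
B_3 = 1 / 0.1954 = 5.1177
Σp_1ᵢ² = 0.36² + 0.13² + 0.02² + 0.29² + 0.14² + 0.06² = 0.1296 + 0.0169 + 0.0004 + 0.0841 + 0.0196 + 0.0036 = 0.2542
B_1 = 1 / 0.2542 = 3.9339
Σp_4ᵢ² = 0.20² + 0.06² + 0.03² + 0.29² + 0.21² + 0.21² = 0.0400 + 0.0036 + 0.0009 + 0.0841 + 0.0441 + 0.0441 = 0.2168
B_4 = 1 / 0.2168 = 4.6125
Ranking by B (broadest → narrowest): species 3 (5.12) > species 4 (4.61) > species 2 (4.41) > species 1 (3.93)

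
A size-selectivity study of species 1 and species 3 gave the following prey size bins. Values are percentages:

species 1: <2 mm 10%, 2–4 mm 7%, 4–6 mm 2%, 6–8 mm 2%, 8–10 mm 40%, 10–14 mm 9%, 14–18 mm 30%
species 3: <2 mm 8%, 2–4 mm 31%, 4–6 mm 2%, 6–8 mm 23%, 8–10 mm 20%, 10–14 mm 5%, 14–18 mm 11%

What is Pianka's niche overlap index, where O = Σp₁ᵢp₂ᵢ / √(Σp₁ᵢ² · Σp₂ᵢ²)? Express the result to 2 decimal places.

0.63

Convert percentages to proportions (divide by 100).
Σ p₁ᵢp₂ᵢ = 0.0080 + 0.0217 + 0.0004 + 0.0046 + 0.0800 + 0.0045 + 0.0330 = 0.1522
Σp_1ᵢ² = 0.10² + 0.07² + 0.02² + 0.02² + 0.40² + 0.09² + 0.30² = 0.0100 + 0.0049 + 0.0004 + 0.0004 + 0.1600 + 0.0081 + 0.0900 = 0.2738
Σp_2ᵢ² = 0.08² + 0.31² + 0.02² + 0.23² + 0.20² + 0.05² + 0.11² = 0.0064 + 0.0961 + 0.0004 + 0.0529 + 0.0400 + 0.0025 + 0.0121 = 0.2104
O = 0.1522 / √(0.2738 × 0.2104) = 0.1522 / 0.24002 = 0.6341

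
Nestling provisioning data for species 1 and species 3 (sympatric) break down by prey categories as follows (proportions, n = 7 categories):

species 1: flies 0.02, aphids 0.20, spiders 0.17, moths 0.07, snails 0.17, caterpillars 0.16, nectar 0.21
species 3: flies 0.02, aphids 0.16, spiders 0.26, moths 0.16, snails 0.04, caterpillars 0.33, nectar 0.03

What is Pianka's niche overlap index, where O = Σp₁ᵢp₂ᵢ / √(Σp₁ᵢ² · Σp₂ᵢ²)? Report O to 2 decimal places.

Σ p₁ᵢp₂ᵢ = 0.0004 + 0.0320 + 0.0442 + 0.0112 + 0.0068 + 0.0528 + 0.0063 = 0.1537
Σp_1ᵢ² = 0.02² + 0.20² + 0.17² + 0.07² + 0.17² + 0.16² + 0.21² = 0.0004 + 0.0400 + 0.0289 + 0.0049 + 0.0289 + 0.0256 + 0.0441 = 0.1728
Σp_2ᵢ² = 0.02² + 0.16² + 0.26² + 0.16² + 0.04² + 0.33² + 0.03² = 0.0004 + 0.0256 + 0.0676 + 0.0256 + 0.0016 + 0.1089 + 0.0009 = 0.2306
O = 0.1537 / √(0.1728 × 0.2306) = 0.1537 / 0.19962 = 0.7700

0.77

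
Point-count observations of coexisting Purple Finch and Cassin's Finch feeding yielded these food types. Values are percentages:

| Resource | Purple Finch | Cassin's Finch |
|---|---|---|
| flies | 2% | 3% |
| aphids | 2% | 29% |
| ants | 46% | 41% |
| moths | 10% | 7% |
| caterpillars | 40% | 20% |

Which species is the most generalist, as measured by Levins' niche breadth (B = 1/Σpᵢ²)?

Convert percentages to proportions (divide by 100).
Σp_Purpᵢ² = 0.02² + 0.02² + 0.46² + 0.10² + 0.40² = 0.0004 + 0.0004 + 0.2116 + 0.0100 + 0.1600 = 0.3824
B_Purp = 1 / 0.3824 = 2.6151
Σp_Cassᵢ² = 0.03² + 0.29² + 0.41² + 0.07² + 0.20² = 0.0009 + 0.0841 + 0.1681 + 0.0049 + 0.0400 = 0.2980
B_Cass = 1 / 0.2980 = 3.3557
Highest B → broadest niche (most generalist): Cassin's Finch (B = 3.36).

Cassin's Finch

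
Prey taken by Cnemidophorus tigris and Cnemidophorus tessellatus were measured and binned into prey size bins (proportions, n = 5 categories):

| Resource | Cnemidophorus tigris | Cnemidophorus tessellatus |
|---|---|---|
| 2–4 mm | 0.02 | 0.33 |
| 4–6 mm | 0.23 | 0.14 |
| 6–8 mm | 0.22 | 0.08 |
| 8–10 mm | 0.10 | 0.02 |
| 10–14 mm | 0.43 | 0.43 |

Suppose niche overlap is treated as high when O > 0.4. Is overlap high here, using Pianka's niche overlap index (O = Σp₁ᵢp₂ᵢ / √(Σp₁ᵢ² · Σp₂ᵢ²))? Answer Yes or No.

Yes

Σ p₁ᵢp₂ᵢ = 0.0066 + 0.0322 + 0.0176 + 0.0020 + 0.1849 = 0.2433
Σp_1ᵢ² = 0.02² + 0.23² + 0.22² + 0.10² + 0.43² = 0.0004 + 0.0529 + 0.0484 + 0.0100 + 0.1849 = 0.2966
Σp_2ᵢ² = 0.33² + 0.14² + 0.08² + 0.02² + 0.43² = 0.1089 + 0.0196 + 0.0064 + 0.0004 + 0.1849 = 0.3202
O = 0.2433 / √(0.2966 × 0.3202) = 0.2433 / 0.30817 = 0.7895
O = 0.7895 > 0.4 → Yes.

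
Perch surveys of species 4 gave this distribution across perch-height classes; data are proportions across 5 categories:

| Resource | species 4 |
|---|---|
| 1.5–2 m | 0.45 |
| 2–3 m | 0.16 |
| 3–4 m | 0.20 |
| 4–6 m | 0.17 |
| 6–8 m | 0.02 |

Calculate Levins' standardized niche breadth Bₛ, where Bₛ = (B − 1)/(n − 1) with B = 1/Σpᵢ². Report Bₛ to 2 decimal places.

0.59

Σpᵢ² = 0.45² + 0.16² + 0.20² + 0.17² + 0.02² = 0.2025 + 0.0256 + 0.0400 + 0.0289 + 0.0004 = 0.2974
B = 1 / 0.2974 = 3.3625
Bₛ = (B − 1)/(n − 1) = (3.3625 − 1)/(5 − 1) = 2.3625/4 = 0.5906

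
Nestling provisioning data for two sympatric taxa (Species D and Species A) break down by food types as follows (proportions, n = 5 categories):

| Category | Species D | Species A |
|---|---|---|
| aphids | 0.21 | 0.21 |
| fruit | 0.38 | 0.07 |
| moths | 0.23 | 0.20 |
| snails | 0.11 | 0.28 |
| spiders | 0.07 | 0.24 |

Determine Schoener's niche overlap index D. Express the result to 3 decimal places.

0.660

Σ|p₁ᵢ − p₂ᵢ| = 0.00 + 0.31 + 0.03 + 0.17 + 0.17 = 0.68
D = 1 − ½ × 0.68 = 1 − 0.340 = 0.66000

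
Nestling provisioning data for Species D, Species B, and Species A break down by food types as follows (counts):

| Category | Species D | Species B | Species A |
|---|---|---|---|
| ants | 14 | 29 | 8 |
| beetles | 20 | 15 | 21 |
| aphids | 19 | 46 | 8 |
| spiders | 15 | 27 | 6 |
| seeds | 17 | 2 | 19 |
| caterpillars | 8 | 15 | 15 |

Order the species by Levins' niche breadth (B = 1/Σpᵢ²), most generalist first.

Proportions for Species D (n=93): 14/93=0.1505, 20/93=0.2151, 19/93=0.2043, 15/93=0.1613, 17/93=0.1828, 8/93=0.0860
Proportions for Species B (n=134): 29/134=0.2164, 15/134=0.1119, 46/134=0.3433, 27/134=0.2015, 2/134=0.0149, 15/134=0.1119
Proportions for Species A (n=77): 8/77=0.1039, 21/77=0.2727, 8/77=0.1039, 6/77=0.0779, 19/77=0.2468, 15/77=0.1948
Σp_Dᵢ² = 0.1505² + 0.2151² + 0.2043² + 0.1613² + 0.1828² + 0.0860² = 0.022650 + 0.046268 + 0.041738 + 0.026018 + 0.033416 + 0.007396 = 0.177486
B_D = 1 / 0.177486 = 5.6342
Σp_Bᵢ² = 0.2164² + 0.1119² + 0.3433² + 0.2015² + 0.0149² + 0.1119² = 0.046829 + 0.012522 + 0.117855 + 0.040602 + 0.000222 + 0.012522 = 0.230552
B_B = 1 / 0.230552 = 4.3374
Σp_Aᵢ² = 0.1039² + 0.2727² + 0.1039² + 0.0779² + 0.2468² + 0.1948² = 0.010795 + 0.074365 + 0.010795 + 0.006068 + 0.060910 + 0.037947 = 0.200880
B_A = 1 / 0.200880 = 4.9781
Ranking by B (broadest → narrowest): Species D (5.63) > Species A (4.98) > Species B (4.34)

Species D > Species A > Species B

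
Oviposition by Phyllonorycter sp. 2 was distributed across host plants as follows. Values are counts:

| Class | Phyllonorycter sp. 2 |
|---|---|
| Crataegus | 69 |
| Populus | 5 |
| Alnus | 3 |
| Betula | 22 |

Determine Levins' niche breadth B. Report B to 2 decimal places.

1.86

Proportions for Phyllonorycter sp. 2 (n=99): 69/99=0.6970, 5/99=0.0505, 3/99=0.0303, 22/99=0.2222
Σpᵢ² = 0.6970² + 0.0505² + 0.0303² + 0.2222² = 0.485809 + 0.002550 + 0.000918 + 0.049373 = 0.538650
B = 1 / 0.538650 = 1.8565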